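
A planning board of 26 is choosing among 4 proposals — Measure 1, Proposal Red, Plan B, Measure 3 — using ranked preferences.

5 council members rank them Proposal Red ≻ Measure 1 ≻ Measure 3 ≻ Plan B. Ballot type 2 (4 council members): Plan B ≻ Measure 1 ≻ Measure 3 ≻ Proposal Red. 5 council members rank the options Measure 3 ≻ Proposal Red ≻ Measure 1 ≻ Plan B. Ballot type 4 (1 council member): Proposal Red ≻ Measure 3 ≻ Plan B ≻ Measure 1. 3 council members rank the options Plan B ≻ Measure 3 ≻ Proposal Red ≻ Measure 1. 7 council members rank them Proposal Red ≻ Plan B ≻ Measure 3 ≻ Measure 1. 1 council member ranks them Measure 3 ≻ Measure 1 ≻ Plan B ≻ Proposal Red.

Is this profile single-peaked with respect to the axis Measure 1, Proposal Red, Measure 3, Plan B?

Axis positions: Measure 1=1, Proposal Red=2, Measure 3=3, Plan B=4.
Ballot type 1 (peak Proposal Red at position 2): ranking walks positions 2-1-3-4, expanding outward from the peak — single-peaked.
Ballot type 2: ranking walks positions 4-1-3-2; Measure 1 is ranked above Measure 3 even though Measure 3 lies between Measure 1 and the peak Plan B on the axis — preferences dip and rise again. Not single-peaked.
Ballot type 3 (peak Measure 3 at position 3): ranking walks positions 3-2-1-4, expanding outward from the peak — single-peaked.
Ballot type 4 (peak Proposal Red at position 2): ranking walks positions 2-3-4-1, expanding outward from the peak — single-peaked.
Ballot type 5 (peak Plan B at position 4): ranking walks positions 4-3-2-1, expanding outward from the peak — single-peaked.
Ballot type 6: ranking walks positions 2-4-3-1; Plan B is ranked above Measure 3 even though Measure 3 lies between Plan B and the peak Proposal Red on the axis — preferences dip and rise again. Not single-peaked.
Ballot type 7: ranking walks positions 3-1-4-2; Measure 1 is ranked above Proposal Red even though Proposal Red lies between Measure 1 and the peak Measure 3 on the axis — preferences dip and rise again. Not single-peaked.
Ballot type 2 violates single-peakedness, so the profile is not single-peaked on this axis.

no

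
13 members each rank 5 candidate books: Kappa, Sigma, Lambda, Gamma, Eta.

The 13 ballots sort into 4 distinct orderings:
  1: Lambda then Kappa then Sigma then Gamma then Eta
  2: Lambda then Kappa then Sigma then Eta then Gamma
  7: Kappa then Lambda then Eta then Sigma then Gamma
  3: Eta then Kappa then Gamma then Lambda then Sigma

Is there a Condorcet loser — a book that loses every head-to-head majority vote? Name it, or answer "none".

Head-to-head results (13 members):
Kappa vs Sigma: Kappa, 13–0.
Kappa vs Lambda: Kappa is ranked higher on 7+3 = 10 ballots, Lambda on 3. Kappa wins 10–3.
Kappa vs Gamma: 13 to 0, Kappa.
Kappa vs Eta: 10 to 3, Kappa.
Sigma vs Lambda: Lambda wins 13–0.
Sigma vs Gamma: Sigma, 10–3.
Sigma vs Eta: 3 to 10, Eta.
Lambda vs Gamma: 1+2+7 = 10 for Lambda, 3 for Gamma — Lambda by 10–3.
Lambda vs Eta: 1+2+7 = 10 for Lambda, 3 for Eta — Lambda by 10–3.
Gamma vs Eta: Gamma is ranked higher on 1 ballot, Eta on 12. Eta wins 12–1.
Only Gamma has no wins; Gamma is the Condorcet loser.

Gamma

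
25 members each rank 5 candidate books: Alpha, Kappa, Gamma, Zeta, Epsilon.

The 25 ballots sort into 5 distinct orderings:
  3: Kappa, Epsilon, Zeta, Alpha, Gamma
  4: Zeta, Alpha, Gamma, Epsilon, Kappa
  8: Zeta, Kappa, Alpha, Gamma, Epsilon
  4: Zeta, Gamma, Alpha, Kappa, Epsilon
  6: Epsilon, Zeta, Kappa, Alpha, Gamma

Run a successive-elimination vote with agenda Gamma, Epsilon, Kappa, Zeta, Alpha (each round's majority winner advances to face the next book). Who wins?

Zeta

Round 1: Gamma vs Epsilon — 16–9, Gamma advances.
Round 2: Gamma vs Kappa — 8–17, Kappa advances.
Round 3: Kappa vs Zeta — 3–22, Zeta advances.
Round 4: Zeta vs Alpha — 25–0, Zeta advances.
Zeta survives the agenda.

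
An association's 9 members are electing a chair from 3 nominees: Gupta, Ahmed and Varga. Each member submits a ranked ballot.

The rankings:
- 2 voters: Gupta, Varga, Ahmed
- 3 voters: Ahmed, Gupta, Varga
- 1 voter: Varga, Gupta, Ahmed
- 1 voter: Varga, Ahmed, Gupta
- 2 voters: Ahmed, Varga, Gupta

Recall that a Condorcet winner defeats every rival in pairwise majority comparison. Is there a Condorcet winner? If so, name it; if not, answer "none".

Ahmed

Pairwise majorities:
Gupta vs Ahmed: 2+1 = 3 for Gupta, 6 for Ahmed — Ahmed by 6–3.
Gupta vs Varga: Gupta, 5–4.
Ahmed vs Varga: 5 to 4, Ahmed.
Ahmed wins every pairwise contest, so Ahmed is the Condorcet winner.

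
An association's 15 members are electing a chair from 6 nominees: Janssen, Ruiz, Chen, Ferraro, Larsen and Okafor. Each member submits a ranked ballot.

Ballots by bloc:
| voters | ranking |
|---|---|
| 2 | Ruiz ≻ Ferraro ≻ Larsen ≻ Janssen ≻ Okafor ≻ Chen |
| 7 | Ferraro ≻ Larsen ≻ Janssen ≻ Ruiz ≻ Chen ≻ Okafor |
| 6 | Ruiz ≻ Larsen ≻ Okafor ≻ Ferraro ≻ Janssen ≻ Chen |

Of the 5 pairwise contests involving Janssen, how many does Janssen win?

Janssen against each rival (15 voters):
Janssen vs Ruiz: 7 for Janssen, 8 for Ruiz — Ruiz by 8–7.
Janssen vs Chen: Janssen, 15–0.
Janssen vs Ferraro: Ferraro wins 15–0.
Janssen vs Larsen: Larsen, 15–0.
Janssen vs Okafor: 9 to 6, Janssen.
Janssen beats Chen, Okafor; loses to Ruiz, Ferraro, Larsen — 2 pairwise wins.

2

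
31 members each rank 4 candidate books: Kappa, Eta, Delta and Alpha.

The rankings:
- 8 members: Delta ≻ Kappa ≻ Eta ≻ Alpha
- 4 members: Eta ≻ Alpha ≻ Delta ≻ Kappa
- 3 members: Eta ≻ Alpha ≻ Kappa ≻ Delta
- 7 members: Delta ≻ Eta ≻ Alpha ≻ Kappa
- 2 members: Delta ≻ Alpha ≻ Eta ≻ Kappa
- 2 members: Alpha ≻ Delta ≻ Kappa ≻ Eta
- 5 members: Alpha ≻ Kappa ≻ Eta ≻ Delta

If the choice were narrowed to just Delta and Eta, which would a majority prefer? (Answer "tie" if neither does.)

Delta

Ballots ranking Delta above Eta: 8 + 7 + 2 + 2 = 19.
Ballots ranking Eta above Delta: 31 − 19 = 12.
Delta wins the head-to-head 19–12.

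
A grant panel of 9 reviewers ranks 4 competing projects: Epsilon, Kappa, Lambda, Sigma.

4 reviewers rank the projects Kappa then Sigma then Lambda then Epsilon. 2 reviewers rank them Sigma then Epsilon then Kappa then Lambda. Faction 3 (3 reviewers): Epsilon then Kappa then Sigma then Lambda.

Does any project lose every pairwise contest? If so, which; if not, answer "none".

Pairwise majorities:
Epsilon vs Kappa: 5 to 4, Epsilon.
Epsilon vs Lambda: Epsilon preferred on 2+3 = 5 ballots; Epsilon wins 5–4.
Epsilon vs Sigma: Sigma wins 6–3.
Kappa vs Lambda: 9 to 0, Kappa.
Kappa vs Sigma: Kappa, 7–2.
Lambda vs Sigma: Lambda preferred on 0 ballots; Sigma wins 9–0.
Lambda loses to every other project — it is the Condorcet loser.

Lambda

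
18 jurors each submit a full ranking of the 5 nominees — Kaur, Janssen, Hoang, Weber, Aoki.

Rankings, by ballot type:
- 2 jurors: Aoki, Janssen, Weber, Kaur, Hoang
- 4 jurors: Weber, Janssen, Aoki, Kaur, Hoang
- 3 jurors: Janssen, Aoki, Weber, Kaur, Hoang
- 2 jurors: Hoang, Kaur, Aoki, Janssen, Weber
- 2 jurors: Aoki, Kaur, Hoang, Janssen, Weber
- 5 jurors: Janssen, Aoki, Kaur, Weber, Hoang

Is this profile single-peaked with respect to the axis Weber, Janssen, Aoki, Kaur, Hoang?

yes

Axis positions: Weber=1, Janssen=2, Aoki=3, Kaur=4, Hoang=5.
Ballot type 1 (peak Aoki at position 3): ranking walks positions 3-2-1-4-5, expanding outward from the peak — single-peaked.
Ballot type 2 (peak Weber at position 1): ranking walks positions 1-2-3-4-5, expanding outward from the peak — single-peaked.
Ballot type 3 (peak Janssen at position 2): ranking walks positions 2-3-1-4-5, expanding outward from the peak — single-peaked.
Ballot type 4 (peak Hoang at position 5): ranking walks positions 5-4-3-2-1, expanding outward from the peak — single-peaked.
Ballot type 5 (peak Aoki at position 3): ranking walks positions 3-4-5-2-1, expanding outward from the peak — single-peaked.
Ballot type 6 (peak Janssen at position 2): ranking walks positions 2-3-4-1-5, expanding outward from the peak — single-peaked.
Every ranking is single-peaked on this axis.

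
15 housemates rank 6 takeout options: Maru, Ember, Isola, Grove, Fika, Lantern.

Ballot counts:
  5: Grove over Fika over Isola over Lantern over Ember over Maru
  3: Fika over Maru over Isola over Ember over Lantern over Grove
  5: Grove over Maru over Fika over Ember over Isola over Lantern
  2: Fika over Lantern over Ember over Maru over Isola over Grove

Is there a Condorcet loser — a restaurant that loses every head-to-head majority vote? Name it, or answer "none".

Pairwise majorities:
Maru vs Ember: 3+5 = 8 for Maru, 7 for Ember — Maru by 8–7.
Maru–Isola: Maru 10–5.
Maru vs Grove: Grove, 10–5.
Maru vs Fika: 5 for Maru, 10 for Fika — Fika by 10–5.
Maru vs Lantern: Maru, 8–7.
Ember–Isola: Isola 8–7.
Ember vs Grove: Grove, 10–5.
Ember–Fika: Fika 15–0.
Ember vs Lantern: Ember is ranked higher on 3+5 = 8 ballots, Lantern on 7. Ember wins 8–7.
Isola vs Grove: Grove, 10–5.
Isola vs Fika: Fika wins 15–0.
Isola vs Lantern: 13 to 2, Isola.
Grove vs Fika: Grove, 10–5.
Grove vs Lantern: 5+5 = 10 for Grove, 5 for Lantern — Grove by 10–5.
Fika–Lantern: Fika 15–0.
Only Lantern has no wins; Lantern is the Condorcet loser.

Lantern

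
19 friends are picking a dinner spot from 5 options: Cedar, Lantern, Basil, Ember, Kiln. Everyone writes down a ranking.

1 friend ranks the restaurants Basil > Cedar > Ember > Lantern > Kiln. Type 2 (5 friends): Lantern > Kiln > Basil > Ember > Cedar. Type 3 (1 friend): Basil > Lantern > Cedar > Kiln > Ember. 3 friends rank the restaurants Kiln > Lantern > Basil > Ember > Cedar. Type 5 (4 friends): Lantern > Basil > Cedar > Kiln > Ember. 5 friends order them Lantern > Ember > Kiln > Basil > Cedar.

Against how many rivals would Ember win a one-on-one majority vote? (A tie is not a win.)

1

Ember against each rival (19 friends):
Ember–Cedar: Ember 13–6.
Ember vs Lantern: Lantern, 18–1.
Ember vs Basil: Basil, 14–5.
Ember vs Kiln: Kiln wins 13–6.
Ember beats Cedar; loses to Lantern, Basil, Kiln — 1 pairwise win.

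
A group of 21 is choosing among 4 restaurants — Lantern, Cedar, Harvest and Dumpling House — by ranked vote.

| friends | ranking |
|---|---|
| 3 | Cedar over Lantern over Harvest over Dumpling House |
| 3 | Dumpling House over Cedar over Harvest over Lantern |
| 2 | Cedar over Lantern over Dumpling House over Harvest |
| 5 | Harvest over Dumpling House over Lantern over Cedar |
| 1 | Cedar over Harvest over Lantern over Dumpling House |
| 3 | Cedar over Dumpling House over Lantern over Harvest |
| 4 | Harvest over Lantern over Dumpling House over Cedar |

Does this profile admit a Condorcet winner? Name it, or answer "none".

none

Pairwise majorities:
Lantern vs Cedar: Lantern is ranked higher on 5+4 = 9 ballots, Cedar on 12. Cedar wins 12–9.
Lantern vs Harvest: Lantern is ranked higher on 3+2+3 = 8 ballots, Harvest on 13. Harvest wins 13–8.
Lantern vs Dumpling House: 3+2+1+4 = 10 for Lantern, 11 for Dumpling House — Dumpling House by 11–10.
Cedar vs Harvest: Cedar is ranked higher on 3+3+2+1+3 = 12 ballots, Harvest on 9. Cedar wins 12–9.
Cedar vs Dumpling House: 9 to 12, Dumpling House.
Harvest vs Dumpling House: 13 to 8, Harvest.
Every restaurant loses at least once (Lantern loses to Cedar; Cedar loses to Dumpling House; Harvest loses to Cedar; Dumpling House loses to Harvest). The majority relation contains the cycle Cedar > Harvest > Dumpling House > Cedar, so there is no Condorcet winner.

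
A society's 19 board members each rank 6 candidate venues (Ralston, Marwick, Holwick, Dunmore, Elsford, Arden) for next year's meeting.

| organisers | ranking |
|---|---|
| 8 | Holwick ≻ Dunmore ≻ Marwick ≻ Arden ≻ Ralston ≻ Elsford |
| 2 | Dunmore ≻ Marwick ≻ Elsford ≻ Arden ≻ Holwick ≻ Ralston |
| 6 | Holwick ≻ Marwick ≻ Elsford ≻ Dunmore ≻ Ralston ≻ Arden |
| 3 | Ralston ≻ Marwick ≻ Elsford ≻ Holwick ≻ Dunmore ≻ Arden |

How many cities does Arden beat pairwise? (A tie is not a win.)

1

Arden against each rival (19 organisers):
Arden vs Ralston: 8+2 = 10 for Arden, 9 for Ralston — Arden by 10–9.
Arden–Marwick: Marwick 19–0.
Arden vs Holwick: 2 to 17, Holwick.
Arden vs Dunmore: Dunmore, 19–0.
Arden vs Elsford: Arden preferred on 8 ballots; Elsford wins 11–8.
Arden beats Ralston; loses to Marwick, Holwick, Dunmore, Elsford — 1 pairwise win.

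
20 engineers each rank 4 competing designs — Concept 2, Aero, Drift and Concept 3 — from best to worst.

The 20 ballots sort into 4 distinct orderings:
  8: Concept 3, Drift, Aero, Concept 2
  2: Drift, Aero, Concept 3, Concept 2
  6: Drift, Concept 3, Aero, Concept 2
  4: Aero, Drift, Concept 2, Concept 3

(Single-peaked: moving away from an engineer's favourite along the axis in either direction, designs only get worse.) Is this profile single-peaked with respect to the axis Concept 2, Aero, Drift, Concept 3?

Axis positions: Concept 2=1, Aero=2, Drift=3, Concept 3=4.
Cluster 1 (peak Concept 3 at position 4): ranking walks positions 4-3-2-1, expanding outward from the peak — single-peaked.
Cluster 2 (peak Drift at position 3): ranking walks positions 3-2-4-1, expanding outward from the peak — single-peaked.
Cluster 3 (peak Drift at position 3): ranking walks positions 3-4-2-1, expanding outward from the peak — single-peaked.
Cluster 4 (peak Aero at position 2): ranking walks positions 2-3-1-4, expanding outward from the peak — single-peaked.
Every ranking is single-peaked on this axis.

yes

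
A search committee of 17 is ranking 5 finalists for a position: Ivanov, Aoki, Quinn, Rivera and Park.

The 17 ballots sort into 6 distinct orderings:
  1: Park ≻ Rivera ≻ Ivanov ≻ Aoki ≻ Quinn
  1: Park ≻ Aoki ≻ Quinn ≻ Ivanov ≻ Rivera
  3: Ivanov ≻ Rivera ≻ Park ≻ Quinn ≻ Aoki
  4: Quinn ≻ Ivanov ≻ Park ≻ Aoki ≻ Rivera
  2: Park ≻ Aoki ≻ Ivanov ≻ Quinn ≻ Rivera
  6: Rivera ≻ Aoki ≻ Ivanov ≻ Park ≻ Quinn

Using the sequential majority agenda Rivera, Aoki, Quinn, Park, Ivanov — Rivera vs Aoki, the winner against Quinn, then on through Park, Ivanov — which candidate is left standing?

Ivanov

Round 1: Rivera vs Aoki — 10–7, Rivera advances.
Round 2: Rivera vs Quinn — 10–7, Rivera advances.
Round 3: Rivera vs Park — 9–8, Rivera advances.
Round 4: Rivera vs Ivanov — 7–10, Ivanov advances.
The agenda winner is Ivanov.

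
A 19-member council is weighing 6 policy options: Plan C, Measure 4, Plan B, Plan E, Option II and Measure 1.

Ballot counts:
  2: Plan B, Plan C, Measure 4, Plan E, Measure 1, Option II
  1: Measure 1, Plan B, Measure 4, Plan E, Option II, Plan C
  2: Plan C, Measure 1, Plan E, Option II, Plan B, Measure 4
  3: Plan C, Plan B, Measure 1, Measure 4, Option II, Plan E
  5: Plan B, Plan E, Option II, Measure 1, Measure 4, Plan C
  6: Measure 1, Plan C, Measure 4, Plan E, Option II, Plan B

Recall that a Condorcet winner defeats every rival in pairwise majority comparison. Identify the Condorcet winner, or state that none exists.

none

Pairwise majorities:
Plan C–Measure 4: Plan C 13–6.
Plan C vs Plan B: Plan C, 11–8.
Plan C vs Plan E: Plan C, 13–6.
Plan C–Option II: Plan C 13–6.
Plan C vs Measure 1: Measure 1, 12–7.
Measure 4 vs Plan B: Plan B, 13–6.
Measure 4 vs Plan E: Measure 4 wins 12–7.
Measure 4 vs Option II: Measure 4 wins 12–7.
Measure 4–Measure 1: Measure 1 17–2.
Plan B vs Plan E: Plan B wins 11–8.
Plan B vs Option II: Plan B, 11–8.
Plan B vs Measure 1: Plan B, 10–9.
Plan E–Option II: Plan E 16–3.
Plan E vs Measure 1: Measure 1, 12–7.
Option II vs Measure 1: Measure 1, 14–5.
Each option drops at least one matchup (Plan C loses to Measure 1; Measure 4 loses to Plan C; Plan B loses to Plan C; Plan E loses to Plan C; Option II loses to Plan C; Measure 1 loses to Plan B); the cycle Plan C > Plan B > Measure 1 > Plan C rules out a Condorcet winner.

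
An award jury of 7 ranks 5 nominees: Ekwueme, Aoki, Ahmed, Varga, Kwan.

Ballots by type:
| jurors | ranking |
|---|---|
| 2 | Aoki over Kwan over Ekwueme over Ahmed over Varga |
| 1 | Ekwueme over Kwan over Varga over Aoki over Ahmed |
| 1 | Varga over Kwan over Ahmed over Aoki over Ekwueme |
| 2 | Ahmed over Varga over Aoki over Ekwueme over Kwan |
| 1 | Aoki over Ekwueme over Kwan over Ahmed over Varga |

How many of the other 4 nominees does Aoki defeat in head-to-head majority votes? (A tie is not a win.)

Aoki against each rival (7 jurors):
Aoki–Ekwueme: Aoki 6–1.
Aoki vs Ahmed: 2+1+1 = 4 for Aoki, 3 for Ahmed — Aoki by 4–3.
Aoki vs Varga: Aoki preferred on 2+1 = 3 ballots; Varga wins 4–3.
Aoki vs Kwan: 2+2+1 = 5 for Aoki, 2 for Kwan — Aoki by 5–2.
Aoki beats Ekwueme, Ahmed, Kwan; loses to Varga — 3 pairwise wins.

3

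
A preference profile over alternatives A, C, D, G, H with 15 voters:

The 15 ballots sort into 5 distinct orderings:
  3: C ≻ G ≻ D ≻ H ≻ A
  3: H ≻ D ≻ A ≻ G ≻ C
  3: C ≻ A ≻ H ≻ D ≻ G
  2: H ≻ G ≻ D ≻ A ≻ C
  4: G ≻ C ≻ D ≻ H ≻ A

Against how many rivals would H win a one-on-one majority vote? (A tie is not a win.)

H against each rival (15 voters):
H vs A: H is ranked higher on 3+3+2+4 = 12 ballots, A on 3. H wins 12–3.
H vs C: 3+2 = 5 for H, 10 for C — C by 10–5.
H vs D: 8 to 7, H.
H vs G: H preferred on 3+3+2 = 8 ballots; H wins 8–7.
H beats A, D, G; loses to C — 3 pairwise wins.

3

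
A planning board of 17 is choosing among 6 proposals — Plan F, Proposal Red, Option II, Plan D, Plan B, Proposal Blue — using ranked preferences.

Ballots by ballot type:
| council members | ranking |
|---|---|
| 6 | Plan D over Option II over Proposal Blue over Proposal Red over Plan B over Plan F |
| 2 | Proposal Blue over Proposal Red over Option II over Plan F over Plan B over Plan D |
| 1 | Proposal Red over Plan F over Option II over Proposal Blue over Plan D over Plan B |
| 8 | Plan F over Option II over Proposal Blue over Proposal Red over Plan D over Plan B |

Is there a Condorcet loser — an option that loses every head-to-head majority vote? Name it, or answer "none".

Pairwise majorities:
Plan F–Proposal Red: Proposal Red 9–8.
Plan F vs Option II: Plan F, 9–8.
Plan F–Plan D: Plan F 11–6.
Plan F vs Plan B: Plan F wins 11–6.
Plan F vs Proposal Blue: 1+8 = 9 for Plan F, 8 for Proposal Blue — Plan F by 9–8.
Proposal Red vs Option II: Option II wins 14–3.
Proposal Red vs Plan D: Proposal Red wins 11–6.
Proposal Red vs Plan B: 6+2+1+8 = 17 for Proposal Red, 0 for Plan B — Proposal Red by 17–0.
Proposal Red vs Proposal Blue: Proposal Red is ranked higher on 1 ballot, Proposal Blue on 16. Proposal Blue wins 16–1.
Option II vs Plan D: Option II preferred on 2+1+8 = 11 ballots; Option II wins 11–6.
Option II–Plan B: Option II 17–0.
Option II–Proposal Blue: Option II 15–2.
Plan D vs Plan B: 15 to 2, Plan D.
Plan D vs Proposal Blue: Proposal Blue wins 11–6.
Plan B vs Proposal Blue: 0 for Plan B, 17 for Proposal Blue — Proposal Blue by 17–0.
Plan B is beaten in every head-to-head and is the Condorcet loser.

Plan B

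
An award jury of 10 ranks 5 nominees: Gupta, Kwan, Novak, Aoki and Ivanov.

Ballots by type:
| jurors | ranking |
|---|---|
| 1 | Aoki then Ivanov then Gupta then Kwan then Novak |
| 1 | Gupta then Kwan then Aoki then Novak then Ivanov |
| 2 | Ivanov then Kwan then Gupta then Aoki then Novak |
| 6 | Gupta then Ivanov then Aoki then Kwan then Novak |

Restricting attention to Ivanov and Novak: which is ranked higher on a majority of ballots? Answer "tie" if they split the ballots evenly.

Ballots ranking Ivanov above Novak: 1 + 2 + 6 = 9.
Ballots ranking Novak above Ivanov: 10 − 9 = 1.
Ivanov wins the head-to-head 9–1.

Ivanov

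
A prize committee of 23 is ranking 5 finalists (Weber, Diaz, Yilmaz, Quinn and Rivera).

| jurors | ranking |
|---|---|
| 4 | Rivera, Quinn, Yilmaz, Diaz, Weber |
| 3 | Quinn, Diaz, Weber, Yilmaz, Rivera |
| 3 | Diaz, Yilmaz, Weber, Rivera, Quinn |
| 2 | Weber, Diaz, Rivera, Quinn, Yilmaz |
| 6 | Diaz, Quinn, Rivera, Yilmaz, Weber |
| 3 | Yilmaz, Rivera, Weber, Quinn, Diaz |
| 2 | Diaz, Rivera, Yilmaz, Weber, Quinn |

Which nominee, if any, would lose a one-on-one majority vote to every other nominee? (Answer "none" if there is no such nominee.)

Weber

Pairwise majorities:
Weber vs Diaz: 2+3 = 5 for Weber, 18 for Diaz — Diaz by 18–5.
Weber vs Yilmaz: 5 to 18, Yilmaz.
Weber–Quinn: Quinn 13–10.
Weber vs Rivera: Weber is ranked higher on 3+3+2 = 8 ballots, Rivera on 15. Rivera wins 15–8.
Diaz–Yilmaz: Diaz 16–7.
Diaz vs Quinn: Diaz wins 13–10.
Diaz–Rivera: Diaz 16–7.
Yilmaz vs Quinn: 3+3+2 = 8 for Yilmaz, 15 for Quinn — Quinn by 15–8.
Yilmaz vs Rivera: Yilmaz preferred on 3+3+3 = 9 ballots; Rivera wins 14–9.
Quinn–Rivera: Rivera 14–9.
Weber loses to every other nominee — it is the Condorcet loser.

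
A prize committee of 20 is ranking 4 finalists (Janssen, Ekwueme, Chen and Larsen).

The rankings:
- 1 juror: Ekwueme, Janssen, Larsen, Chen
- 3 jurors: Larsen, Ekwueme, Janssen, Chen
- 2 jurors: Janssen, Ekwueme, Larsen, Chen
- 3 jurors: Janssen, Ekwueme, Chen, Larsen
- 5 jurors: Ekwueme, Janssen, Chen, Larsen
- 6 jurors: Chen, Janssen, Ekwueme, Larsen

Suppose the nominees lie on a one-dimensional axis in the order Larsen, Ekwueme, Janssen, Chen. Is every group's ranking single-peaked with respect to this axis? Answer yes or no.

Axis positions: Larsen=1, Ekwueme=2, Janssen=3, Chen=4.
Group 1 (peak Ekwueme at position 2): ranking walks positions 2-3-1-4, expanding outward from the peak — single-peaked.
Group 2 (peak Larsen at position 1): ranking walks positions 1-2-3-4, expanding outward from the peak — single-peaked.
Group 3 (peak Janssen at position 3): ranking walks positions 3-2-1-4, expanding outward from the peak — single-peaked.
Group 4 (peak Janssen at position 3): ranking walks positions 3-2-4-1, expanding outward from the peak — single-peaked.
Group 5 (peak Ekwueme at position 2): ranking walks positions 2-3-4-1, expanding outward from the peak — single-peaked.
Group 6 (peak Chen at position 4): ranking walks positions 4-3-2-1, expanding outward from the peak — single-peaked.
Every ranking is single-peaked on this axis.

yes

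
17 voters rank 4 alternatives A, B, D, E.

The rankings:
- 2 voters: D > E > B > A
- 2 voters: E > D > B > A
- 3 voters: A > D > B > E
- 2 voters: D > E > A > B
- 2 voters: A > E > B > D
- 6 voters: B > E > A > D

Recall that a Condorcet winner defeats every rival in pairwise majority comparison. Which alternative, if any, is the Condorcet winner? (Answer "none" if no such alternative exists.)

Pairwise majorities:
A–B: B 10–7.
A vs D: A, 11–6.
A vs E: E, 12–5.
B vs D: D, 9–8.
B–E: B 9–8.
D–E: E 10–7.
Every alternative loses at least once (A loses to B; B loses to D; D loses to A; E loses to B). The majority relation contains the cycle A > D > B > A, so there is no Condorcet winner.

none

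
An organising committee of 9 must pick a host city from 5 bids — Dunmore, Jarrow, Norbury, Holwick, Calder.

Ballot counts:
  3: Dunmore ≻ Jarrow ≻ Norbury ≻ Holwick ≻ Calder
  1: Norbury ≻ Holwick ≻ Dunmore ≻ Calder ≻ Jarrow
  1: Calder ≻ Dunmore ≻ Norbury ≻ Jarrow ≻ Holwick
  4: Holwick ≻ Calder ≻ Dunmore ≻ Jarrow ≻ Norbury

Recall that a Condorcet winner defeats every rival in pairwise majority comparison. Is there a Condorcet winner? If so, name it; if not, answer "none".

none

Check each pair by majority over 9 ballots:
Dunmore vs Jarrow: Dunmore wins 9–0.
Dunmore–Norbury: Dunmore 8–1.
Dunmore–Holwick: Holwick 5–4.
Dunmore vs Calder: 4 to 5, Calder.
Jarrow vs Norbury: 3+4 = 7 for Jarrow, 2 for Norbury — Jarrow by 7–2.
Jarrow vs Holwick: Jarrow preferred on 3+1 = 4 ballots; Holwick wins 5–4.
Jarrow vs Calder: Calder, 6–3.
Norbury vs Holwick: Norbury is ranked higher on 3+1+1 = 5 ballots, Holwick on 4. Norbury wins 5–4.
Norbury–Calder: Calder 5–4.
Holwick vs Calder: 8 to 1, Holwick.
Every city loses at least once (Dunmore loses to Holwick; Jarrow loses to Dunmore; Norbury loses to Dunmore; Holwick loses to Norbury; Calder loses to Holwick). The majority relation contains the cycle Dunmore beats Norbury beats Holwick beats Dunmore, so there is no Condorcet winner.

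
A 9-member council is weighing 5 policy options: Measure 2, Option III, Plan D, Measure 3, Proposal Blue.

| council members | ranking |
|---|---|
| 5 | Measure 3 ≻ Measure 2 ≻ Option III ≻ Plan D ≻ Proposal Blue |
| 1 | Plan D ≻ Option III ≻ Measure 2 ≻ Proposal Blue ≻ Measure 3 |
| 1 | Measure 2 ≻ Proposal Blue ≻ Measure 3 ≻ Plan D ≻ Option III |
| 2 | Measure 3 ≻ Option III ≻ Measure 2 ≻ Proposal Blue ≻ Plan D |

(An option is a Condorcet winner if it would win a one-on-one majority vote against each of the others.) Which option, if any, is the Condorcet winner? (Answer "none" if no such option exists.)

Pairwise majorities:
Measure 2 vs Option III: Measure 2 preferred on 5+1 = 6 ballots; Measure 2 wins 6–3.
Measure 2 vs Plan D: Measure 2 is ranked higher on 5+1+2 = 8 ballots, Plan D on 1. Measure 2 wins 8–1.
Measure 2 vs Measure 3: 1+1 = 2 for Measure 2, 7 for Measure 3 — Measure 3 by 7–2.
Measure 2 vs Proposal Blue: Measure 2 is ranked higher on 5+1+1+2 = 9 ballots, Proposal Blue on 0. Measure 2 wins 9–0.
Option III vs Plan D: Option III is ranked higher on 5+2 = 7 ballots, Plan D on 2. Option III wins 7–2.
Option III vs Measure 3: Option III is ranked higher on 1 ballot, Measure 3 on 8. Measure 3 wins 8–1.
Option III vs Proposal Blue: Option III preferred on 5+1+2 = 8 ballots; Option III wins 8–1.
Plan D vs Measure 3: 1 for Plan D, 8 for Measure 3 — Measure 3 by 8–1.
Plan D vs Proposal Blue: 5+1 = 6 for Plan D, 3 for Proposal Blue — Plan D by 6–3.
Measure 3 vs Proposal Blue: 5+2 = 7 for Measure 3, 2 for Proposal Blue — Measure 3 by 7–2.
Measure 3 wins every pairwise contest, so Measure 3 is the Condorcet winner.

Measure 3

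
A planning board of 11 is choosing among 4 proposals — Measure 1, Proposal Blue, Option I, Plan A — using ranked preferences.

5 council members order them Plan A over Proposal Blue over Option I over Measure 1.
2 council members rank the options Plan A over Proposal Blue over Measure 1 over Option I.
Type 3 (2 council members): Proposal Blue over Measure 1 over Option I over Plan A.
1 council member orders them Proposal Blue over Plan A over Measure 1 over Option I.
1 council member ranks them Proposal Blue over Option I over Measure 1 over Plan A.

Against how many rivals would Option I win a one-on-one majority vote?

1

Option I against each rival (11 council members):
Option I vs Measure 1: Option I, 6–5.
Option I vs Proposal Blue: 0 to 11, Proposal Blue.
Option I vs Plan A: Plan A, 8–3.
Option I beats Measure 1; loses to Proposal Blue, Plan A — 1 pairwise win.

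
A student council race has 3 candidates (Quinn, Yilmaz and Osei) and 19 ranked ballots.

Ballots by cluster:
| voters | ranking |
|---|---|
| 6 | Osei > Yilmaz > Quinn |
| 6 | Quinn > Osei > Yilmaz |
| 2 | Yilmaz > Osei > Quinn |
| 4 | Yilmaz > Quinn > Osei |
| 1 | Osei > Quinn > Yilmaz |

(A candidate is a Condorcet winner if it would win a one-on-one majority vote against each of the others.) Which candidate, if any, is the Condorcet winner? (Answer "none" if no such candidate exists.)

none

Head-to-head results (19 voters):
Quinn–Yilmaz: Yilmaz 12–7.
Quinn–Osei: Quinn 10–9.
Yilmaz vs Osei: Osei, 13–6.
No candidate is unbeaten: Quinn loses to Yilmaz; Yilmaz loses to Osei; Osei loses to Quinn. In particular Quinn > Osei > Yilmaz > Quinn is a majority cycle — no Condorcet winner exists.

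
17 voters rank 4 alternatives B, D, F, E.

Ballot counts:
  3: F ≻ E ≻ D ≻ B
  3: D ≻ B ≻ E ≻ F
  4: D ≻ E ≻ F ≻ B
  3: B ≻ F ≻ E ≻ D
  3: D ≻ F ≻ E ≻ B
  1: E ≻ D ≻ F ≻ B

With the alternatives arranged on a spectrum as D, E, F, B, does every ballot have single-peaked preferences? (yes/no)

Axis positions: D=1, E=2, F=3, B=4.
Type 1 (peak F at position 3): ranking walks positions 3-2-1-4, expanding outward from the peak — single-peaked.
Type 2: ranking walks positions 1-4-2-3; B is ranked above E even though E lies between B and the peak D on the axis — preferences dip and rise again. Not single-peaked.
Type 3 (peak D at position 1): ranking walks positions 1-2-3-4, expanding outward from the peak — single-peaked.
Type 4 (peak B at position 4): ranking walks positions 4-3-2-1, expanding outward from the peak — single-peaked.
Type 5: ranking walks positions 1-3-2-4; F is ranked above E even though E lies between F and the peak D on the axis — preferences dip and rise again. Not single-peaked.
Type 6 (peak E at position 2): ranking walks positions 2-1-3-4, expanding outward from the peak — single-peaked.
Type 2 violates single-peakedness, so the profile is not single-peaked on this axis.

no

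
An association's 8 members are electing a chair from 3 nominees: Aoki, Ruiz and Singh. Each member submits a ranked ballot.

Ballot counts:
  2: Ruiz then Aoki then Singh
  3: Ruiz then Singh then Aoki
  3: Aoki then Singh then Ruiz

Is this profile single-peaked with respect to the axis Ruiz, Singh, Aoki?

Axis positions: Ruiz=1, Singh=2, Aoki=3.
Bloc 1: ranking walks positions 1-3-2; Aoki is ranked above Singh even though Singh lies between Aoki and the peak Ruiz on the axis — preferences dip and rise again. Not single-peaked.
Bloc 2 (peak Ruiz at position 1): ranking walks positions 1-2-3, expanding outward from the peak — single-peaked.
Bloc 3 (peak Aoki at position 3): ranking walks positions 3-2-1, expanding outward from the peak — single-peaked.
Bloc 1 violates single-peakedness, so the profile is not single-peaked on this axis.

no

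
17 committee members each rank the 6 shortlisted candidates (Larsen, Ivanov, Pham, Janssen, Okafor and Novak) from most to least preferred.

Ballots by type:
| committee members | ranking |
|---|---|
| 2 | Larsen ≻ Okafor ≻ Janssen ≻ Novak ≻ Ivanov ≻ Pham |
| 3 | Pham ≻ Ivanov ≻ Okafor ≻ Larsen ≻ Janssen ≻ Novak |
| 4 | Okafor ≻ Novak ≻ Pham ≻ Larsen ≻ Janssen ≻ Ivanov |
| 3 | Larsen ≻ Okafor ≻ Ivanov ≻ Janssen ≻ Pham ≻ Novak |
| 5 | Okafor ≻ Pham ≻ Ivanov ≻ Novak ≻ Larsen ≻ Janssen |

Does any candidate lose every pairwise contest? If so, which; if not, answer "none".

Janssen

Head-to-head results (17 committee members):
Larsen–Ivanov: Larsen 9–8.
Larsen vs Pham: 2+3 = 5 for Larsen, 12 for Pham — Pham by 12–5.
Larsen vs Janssen: 17 to 0, Larsen.
Larsen vs Okafor: Okafor wins 12–5.
Larsen–Novak: Novak 9–8.
Ivanov vs Pham: 2+3 = 5 for Ivanov, 12 for Pham — Pham by 12–5.
Ivanov vs Janssen: Ivanov, 11–6.
Ivanov–Okafor: Okafor 14–3.
Ivanov vs Novak: Ivanov, 11–6.
Pham vs Janssen: Pham, 12–5.
Pham vs Okafor: Okafor wins 14–3.
Pham vs Novak: 3+3+5 = 11 for Pham, 6 for Novak — Pham by 11–6.
Janssen vs Okafor: Okafor wins 17–0.
Janssen vs Novak: 2+3+3 = 8 for Janssen, 9 for Novak — Novak by 9–8.
Okafor vs Novak: Okafor, 17–0.
Janssen is beaten in every head-to-head and is the Condorcet loser.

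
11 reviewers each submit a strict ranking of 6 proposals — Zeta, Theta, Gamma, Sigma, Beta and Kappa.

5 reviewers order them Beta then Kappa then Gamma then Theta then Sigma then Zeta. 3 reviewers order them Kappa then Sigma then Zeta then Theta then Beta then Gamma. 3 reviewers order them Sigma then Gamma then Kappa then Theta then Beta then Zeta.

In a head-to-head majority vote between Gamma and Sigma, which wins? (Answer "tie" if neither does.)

Sigma

Ballots ranking Gamma above Sigma: 5.
Ballots ranking Sigma above Gamma: 11 − 5 = 6.
Sigma wins the head-to-head 6–5.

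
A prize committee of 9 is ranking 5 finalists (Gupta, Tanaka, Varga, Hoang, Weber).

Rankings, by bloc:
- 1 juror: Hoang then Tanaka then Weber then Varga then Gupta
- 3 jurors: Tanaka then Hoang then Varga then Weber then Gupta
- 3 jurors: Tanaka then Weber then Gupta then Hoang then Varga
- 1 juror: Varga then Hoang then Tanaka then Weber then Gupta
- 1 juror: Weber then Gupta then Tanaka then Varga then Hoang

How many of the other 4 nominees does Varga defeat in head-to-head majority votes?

Varga against each rival (9 jurors):
Varga vs Gupta: 5 to 4, Varga.
Varga vs Tanaka: Tanaka wins 8–1.
Varga–Hoang: Hoang 7–2.
Varga–Weber: Weber 5–4.
Varga beats Gupta; loses to Tanaka, Hoang, Weber — 1 pairwise win.

1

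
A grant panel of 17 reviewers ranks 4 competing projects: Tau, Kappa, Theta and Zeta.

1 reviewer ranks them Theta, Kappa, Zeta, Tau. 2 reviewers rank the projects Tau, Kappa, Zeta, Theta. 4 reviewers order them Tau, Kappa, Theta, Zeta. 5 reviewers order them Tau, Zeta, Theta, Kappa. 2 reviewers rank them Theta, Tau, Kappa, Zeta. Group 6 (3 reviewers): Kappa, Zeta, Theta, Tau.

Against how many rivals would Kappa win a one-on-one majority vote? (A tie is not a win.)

Kappa against each rival (17 reviewers):
Kappa vs Tau: Kappa is ranked higher on 1+3 = 4 ballots, Tau on 13. Tau wins 13–4.
Kappa vs Theta: 9 to 8, Kappa.
Kappa vs Zeta: Kappa preferred on 1+2+4+2+3 = 12 ballots; Kappa wins 12–5.
Kappa beats Theta, Zeta; loses to Tau — 2 pairwise wins.

2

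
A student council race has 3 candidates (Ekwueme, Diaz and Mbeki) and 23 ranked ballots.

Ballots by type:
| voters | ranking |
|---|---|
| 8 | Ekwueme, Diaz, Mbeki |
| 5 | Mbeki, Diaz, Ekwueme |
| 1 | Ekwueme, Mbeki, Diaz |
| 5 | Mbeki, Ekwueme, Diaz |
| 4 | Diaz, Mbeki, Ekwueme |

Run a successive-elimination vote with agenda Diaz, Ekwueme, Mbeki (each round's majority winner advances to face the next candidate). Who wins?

Round 1: Diaz vs Ekwueme — 9–14, Ekwueme advances.
Round 2: Ekwueme vs Mbeki — 9–14, Mbeki advances.
Mbeki survives the agenda.

Mbeki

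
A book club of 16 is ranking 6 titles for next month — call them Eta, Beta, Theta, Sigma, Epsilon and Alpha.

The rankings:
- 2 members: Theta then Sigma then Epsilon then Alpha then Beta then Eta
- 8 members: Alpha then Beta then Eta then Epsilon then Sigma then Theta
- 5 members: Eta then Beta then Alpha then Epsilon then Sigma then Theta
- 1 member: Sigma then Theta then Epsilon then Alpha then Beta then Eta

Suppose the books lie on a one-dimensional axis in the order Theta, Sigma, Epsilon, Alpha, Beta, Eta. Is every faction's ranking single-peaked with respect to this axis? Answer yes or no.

yes

Axis positions: Theta=1, Sigma=2, Epsilon=3, Alpha=4, Beta=5, Eta=6.
Faction 1 (peak Theta at position 1): ranking walks positions 1-2-3-4-5-6, expanding outward from the peak — single-peaked.
Faction 2 (peak Alpha at position 4): ranking walks positions 4-5-6-3-2-1, expanding outward from the peak — single-peaked.
Faction 3 (peak Eta at position 6): ranking walks positions 6-5-4-3-2-1, expanding outward from the peak — single-peaked.
Faction 4 (peak Sigma at position 2): ranking walks positions 2-1-3-4-5-6, expanding outward from the peak — single-peaked.
Every ranking is single-peaked on this axis.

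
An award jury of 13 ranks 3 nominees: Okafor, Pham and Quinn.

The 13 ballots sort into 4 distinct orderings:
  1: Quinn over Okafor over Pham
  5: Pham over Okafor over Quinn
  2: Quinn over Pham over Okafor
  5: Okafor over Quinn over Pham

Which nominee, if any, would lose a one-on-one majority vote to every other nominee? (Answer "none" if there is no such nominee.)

none

Head-to-head results (13 jurors):
Okafor vs Pham: 6 to 7, Pham.
Okafor vs Quinn: Okafor, 10–3.
Pham vs Quinn: Pham is ranked higher on 5 ballots, Quinn on 8. Quinn wins 8–5.
Each nominee has at least one pairwise win (Okafor beats Quinn; Pham beats Okafor; Quinn beats Pham) — no Condorcet loser.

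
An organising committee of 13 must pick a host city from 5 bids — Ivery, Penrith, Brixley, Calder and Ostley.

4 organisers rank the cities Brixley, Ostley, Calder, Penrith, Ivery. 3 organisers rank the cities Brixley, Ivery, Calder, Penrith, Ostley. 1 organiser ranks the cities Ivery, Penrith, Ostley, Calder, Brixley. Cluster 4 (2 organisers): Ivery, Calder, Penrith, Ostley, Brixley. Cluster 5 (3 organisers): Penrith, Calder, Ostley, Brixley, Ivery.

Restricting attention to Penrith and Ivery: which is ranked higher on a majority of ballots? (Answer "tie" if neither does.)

Ballots ranking Penrith above Ivery: 4 + 3 = 7.
Ballots ranking Ivery above Penrith: 13 − 7 = 6.
Penrith wins the head-to-head 7–6.

Penrith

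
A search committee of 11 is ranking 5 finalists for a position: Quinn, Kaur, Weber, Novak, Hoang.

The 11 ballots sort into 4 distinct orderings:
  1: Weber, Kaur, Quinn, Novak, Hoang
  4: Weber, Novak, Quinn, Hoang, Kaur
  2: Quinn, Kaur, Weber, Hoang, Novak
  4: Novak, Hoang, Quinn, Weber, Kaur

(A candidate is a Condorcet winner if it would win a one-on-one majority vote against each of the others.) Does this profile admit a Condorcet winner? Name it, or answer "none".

none

Head-to-head results (11 committee members):
Quinn–Kaur: Quinn 10–1.
Quinn vs Weber: Quinn preferred on 2+4 = 6 ballots; Quinn wins 6–5.
Quinn vs Novak: Quinn is ranked higher on 1+2 = 3 ballots, Novak on 8. Novak wins 8–3.
Quinn vs Hoang: Quinn is ranked higher on 1+4+2 = 7 ballots, Hoang on 4. Quinn wins 7–4.
Kaur vs Weber: Kaur is ranked higher on 2 ballots, Weber on 9. Weber wins 9–2.
Kaur vs Novak: Kaur preferred on 1+2 = 3 ballots; Novak wins 8–3.
Kaur vs Hoang: 3 to 8, Hoang.
Weber vs Novak: Weber, 7–4.
Weber vs Hoang: Weber, 7–4.
Novak vs Hoang: Novak wins 9–2.
No candidate is unbeaten: Quinn loses to Novak; Kaur loses to Quinn; Weber loses to Quinn; Novak loses to Weber; Hoang loses to Quinn. In particular Quinn beats Weber beats Novak beats Quinn is a majority cycle — no Condorcet winner exists.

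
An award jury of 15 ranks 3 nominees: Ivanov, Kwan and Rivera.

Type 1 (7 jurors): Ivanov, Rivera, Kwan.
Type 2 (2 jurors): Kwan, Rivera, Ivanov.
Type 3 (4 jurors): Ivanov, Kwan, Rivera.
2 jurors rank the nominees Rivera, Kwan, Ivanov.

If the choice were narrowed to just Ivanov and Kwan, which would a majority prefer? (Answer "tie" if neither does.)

Ivanov

Ballots ranking Ivanov above Kwan: 7 + 4 = 11.
Ballots ranking Kwan above Ivanov: 15 − 11 = 4.
Ivanov wins the head-to-head 11–4.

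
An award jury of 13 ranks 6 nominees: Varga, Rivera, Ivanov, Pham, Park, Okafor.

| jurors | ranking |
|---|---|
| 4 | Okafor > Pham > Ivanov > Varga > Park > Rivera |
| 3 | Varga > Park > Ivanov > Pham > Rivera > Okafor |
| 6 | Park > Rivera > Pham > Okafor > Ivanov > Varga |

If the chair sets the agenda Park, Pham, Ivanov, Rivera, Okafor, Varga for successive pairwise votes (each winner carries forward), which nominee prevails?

Varga

Round 1: Park vs Pham — 9–4, Park advances.
Round 2: Park vs Ivanov — 9–4, Park advances.
Round 3: Park vs Rivera — 13–0, Park advances.
Round 4: Park vs Okafor — 9–4, Park advances.
Round 5: Park vs Varga — 6–7, Varga advances.
Varga survives the agenda.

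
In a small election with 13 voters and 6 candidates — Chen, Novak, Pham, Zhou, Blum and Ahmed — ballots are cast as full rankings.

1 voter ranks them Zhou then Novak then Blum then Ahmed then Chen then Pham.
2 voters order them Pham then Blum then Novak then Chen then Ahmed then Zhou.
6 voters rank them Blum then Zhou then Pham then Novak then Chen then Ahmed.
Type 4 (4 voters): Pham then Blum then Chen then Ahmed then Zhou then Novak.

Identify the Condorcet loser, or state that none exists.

Pairwise majorities:
Chen vs Novak: Novak, 9–4.
Chen vs Pham: 1 for Chen, 12 for Pham — Pham by 12–1.
Chen vs Zhou: Zhou wins 7–6.
Chen vs Blum: Blum wins 13–0.
Chen vs Ahmed: Chen is ranked higher on 2+6+4 = 12 ballots, Ahmed on 1. Chen wins 12–1.
Novak vs Pham: Pham, 12–1.
Novak vs Zhou: 2 for Novak, 11 for Zhou — Zhou by 11–2.
Novak vs Blum: Blum, 12–1.
Novak–Ahmed: Novak 9–4.
Pham vs Zhou: 6 to 7, Zhou.
Pham vs Blum: Pham preferred on 2+4 = 6 ballots; Blum wins 7–6.
Pham vs Ahmed: Pham wins 12–1.
Zhou vs Blum: Blum, 12–1.
Zhou vs Ahmed: Zhou wins 7–6.
Blum vs Ahmed: Blum wins 13–0.
Ahmed loses to every other candidate — it is the Condorcet loser.

Ahmed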